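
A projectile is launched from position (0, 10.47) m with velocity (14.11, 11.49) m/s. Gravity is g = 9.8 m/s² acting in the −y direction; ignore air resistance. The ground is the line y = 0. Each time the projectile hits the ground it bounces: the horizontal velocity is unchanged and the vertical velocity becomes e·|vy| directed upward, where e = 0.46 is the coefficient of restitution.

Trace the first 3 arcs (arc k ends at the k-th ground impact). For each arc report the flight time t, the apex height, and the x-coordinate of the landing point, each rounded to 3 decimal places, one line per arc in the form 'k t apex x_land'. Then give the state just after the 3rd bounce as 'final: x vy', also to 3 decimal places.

1 3.046 17.206 42.983
2 1.724 3.641 67.309
3 0.793 0.770 78.498
final: 78.498 1.787

Arc 1: start y=10.470, vy=11.490 → t=3.046, apex=17.206, x_land=42.983, impact vy=-18.364
  bounce: vy ← 0.46·18.364 = 8.447
Arc 2: start y=0.000, vy=8.447 → t=1.724, apex=3.641, x_land=67.309, impact vy=-8.447
  bounce: vy ← 0.46·8.447 = 3.886
Arc 3: start y=0.000, vy=3.886 → t=0.793, apex=0.770, x_land=78.498, impact vy=-3.886
  bounce: vy ← 0.46·3.886 = 1.787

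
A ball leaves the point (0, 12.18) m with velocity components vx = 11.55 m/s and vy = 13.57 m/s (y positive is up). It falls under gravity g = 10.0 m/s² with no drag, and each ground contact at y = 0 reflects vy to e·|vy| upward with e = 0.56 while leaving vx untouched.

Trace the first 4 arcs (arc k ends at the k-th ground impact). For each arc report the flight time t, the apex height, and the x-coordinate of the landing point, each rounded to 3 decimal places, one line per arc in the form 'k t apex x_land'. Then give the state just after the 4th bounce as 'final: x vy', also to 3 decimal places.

Arc 1: start y=12.180, vy=13.570 → t=3.425, apex=21.387, x_land=39.561, impact vy=-20.682
  bounce: vy ← 0.56·20.682 = 11.582
Arc 2: start y=0.000, vy=11.582 → t=2.316, apex=6.707, x_land=66.315, impact vy=-11.582
  bounce: vy ← 0.56·11.582 = 6.486
Arc 3: start y=0.000, vy=6.486 → t=1.297, apex=2.103, x_land=81.298, impact vy=-6.486
  bounce: vy ← 0.56·6.486 = 3.632
Arc 4: start y=0.000, vy=3.632 → t=0.726, apex=0.660, x_land=89.688, impact vy=-3.632
  bounce: vy ← 0.56·3.632 = 2.034

1 3.425 21.387 39.561
2 2.316 6.707 66.315
3 1.297 2.103 81.298
4 0.726 0.660 89.688
final: 89.688 2.034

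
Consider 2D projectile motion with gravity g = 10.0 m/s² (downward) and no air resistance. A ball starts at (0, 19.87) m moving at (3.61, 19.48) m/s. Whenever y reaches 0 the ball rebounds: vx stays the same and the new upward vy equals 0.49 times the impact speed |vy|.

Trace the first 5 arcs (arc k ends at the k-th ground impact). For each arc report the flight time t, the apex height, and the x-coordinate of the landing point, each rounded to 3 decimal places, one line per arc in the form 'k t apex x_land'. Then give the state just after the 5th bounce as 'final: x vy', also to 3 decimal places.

1 4.735 38.844 17.094
2 2.731 9.326 26.955
3 1.338 2.239 31.787
4 0.656 0.538 34.154
5 0.321 0.129 35.314
final: 35.314 0.787

Arc 1: start y=19.870, vy=19.480 → t=4.735, apex=38.844, x_land=17.094, impact vy=-27.872
  bounce: vy ← 0.49·27.872 = 13.657
Arc 2: start y=0.000, vy=13.657 → t=2.731, apex=9.326, x_land=26.955, impact vy=-13.657
  bounce: vy ← 0.49·13.657 = 6.692
Arc 3: start y=0.000, vy=6.692 → t=1.338, apex=2.239, x_land=31.787, impact vy=-6.692
  bounce: vy ← 0.49·6.692 = 3.279
Arc 4: start y=0.000, vy=3.279 → t=0.656, apex=0.538, x_land=34.154, impact vy=-3.279
  bounce: vy ← 0.49·3.279 = 1.607
Arc 5: start y=0.000, vy=1.607 → t=0.321, apex=0.129, x_land=35.314, impact vy=-1.607
  bounce: vy ← 0.49·1.607 = 0.787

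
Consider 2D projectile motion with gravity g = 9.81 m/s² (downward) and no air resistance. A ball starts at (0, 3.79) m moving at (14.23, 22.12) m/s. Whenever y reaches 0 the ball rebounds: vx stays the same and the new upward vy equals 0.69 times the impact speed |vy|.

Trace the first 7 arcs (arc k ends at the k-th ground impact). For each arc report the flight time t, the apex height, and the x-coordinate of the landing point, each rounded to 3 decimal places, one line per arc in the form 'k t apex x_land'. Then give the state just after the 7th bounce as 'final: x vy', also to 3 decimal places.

1 4.675 28.729 66.525
2 3.340 13.678 114.050
3 2.304 6.512 146.842
4 1.590 3.100 169.468
5 1.097 1.476 185.081
6 0.757 0.703 195.853
7 0.522 0.335 203.286
final: 203.286 1.768

Arc 1: start y=3.790, vy=22.120 → t=4.675, apex=28.729, x_land=66.525, impact vy=-23.741
  bounce: vy ← 0.69·23.741 = 16.382
Arc 2: start y=0.000, vy=16.382 → t=3.340, apex=13.678, x_land=114.050, impact vy=-16.382
  bounce: vy ← 0.69·16.382 = 11.303
Arc 3: start y=0.000, vy=11.303 → t=2.304, apex=6.512, x_land=146.842, impact vy=-11.303
  bounce: vy ← 0.69·11.303 = 7.799
Arc 4: start y=0.000, vy=7.799 → t=1.590, apex=3.100, x_land=169.468, impact vy=-7.799
  bounce: vy ← 0.69·7.799 = 5.381
Arc 5: start y=0.000, vy=5.381 → t=1.097, apex=1.476, x_land=185.081, impact vy=-5.381
  bounce: vy ← 0.69·5.381 = 3.713
Arc 6: start y=0.000, vy=3.713 → t=0.757, apex=0.703, x_land=195.853, impact vy=-3.713
  bounce: vy ← 0.69·3.713 = 2.562
Arc 7: start y=0.000, vy=2.562 → t=0.522, apex=0.335, x_land=203.286, impact vy=-2.562
  bounce: vy ← 0.69·2.562 = 1.768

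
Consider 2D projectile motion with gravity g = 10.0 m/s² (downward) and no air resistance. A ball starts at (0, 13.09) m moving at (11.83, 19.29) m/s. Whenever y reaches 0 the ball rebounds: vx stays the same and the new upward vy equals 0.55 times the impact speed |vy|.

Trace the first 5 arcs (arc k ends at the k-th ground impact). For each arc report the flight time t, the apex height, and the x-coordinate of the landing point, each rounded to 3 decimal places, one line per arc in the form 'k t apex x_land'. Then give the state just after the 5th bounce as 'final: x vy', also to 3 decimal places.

1 4.447 31.695 52.605
2 2.770 9.588 85.368
3 1.523 2.900 103.388
4 0.838 0.877 113.299
5 0.461 0.265 118.750
final: 118.750 1.267

Arc 1: start y=13.090, vy=19.290 → t=4.447, apex=31.695, x_land=52.605, impact vy=-25.177
  bounce: vy ← 0.55·25.177 = 13.848
Arc 2: start y=0.000, vy=13.848 → t=2.770, apex=9.588, x_land=85.368, impact vy=-13.848
  bounce: vy ← 0.55·13.848 = 7.616
Arc 3: start y=0.000, vy=7.616 → t=1.523, apex=2.900, x_land=103.388, impact vy=-7.616
  bounce: vy ← 0.55·7.616 = 4.189
Arc 4: start y=0.000, vy=4.189 → t=0.838, apex=0.877, x_land=113.299, impact vy=-4.189
  bounce: vy ← 0.55·4.189 = 2.304
Arc 5: start y=0.000, vy=2.304 → t=0.461, apex=0.265, x_land=118.750, impact vy=-2.304
  bounce: vy ← 0.55·2.304 = 1.267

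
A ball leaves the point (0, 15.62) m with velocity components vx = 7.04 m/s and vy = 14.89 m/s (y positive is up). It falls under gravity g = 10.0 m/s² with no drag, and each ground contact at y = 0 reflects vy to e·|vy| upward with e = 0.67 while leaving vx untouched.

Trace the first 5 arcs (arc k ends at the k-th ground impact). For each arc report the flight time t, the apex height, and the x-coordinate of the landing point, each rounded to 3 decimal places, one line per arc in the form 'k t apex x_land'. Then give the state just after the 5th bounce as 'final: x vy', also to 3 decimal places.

1 3.800 26.706 26.753
2 3.097 11.988 48.554
3 2.075 5.381 63.162
4 1.390 2.416 72.949
5 0.931 1.084 79.506
final: 79.506 3.120

Arc 1: start y=15.620, vy=14.890 → t=3.800, apex=26.706, x_land=26.753, impact vy=-23.111
  bounce: vy ← 0.67·23.111 = 15.484
Arc 2: start y=0.000, vy=15.484 → t=3.097, apex=11.988, x_land=48.554, impact vy=-15.484
  bounce: vy ← 0.67·15.484 = 10.374
Arc 3: start y=0.000, vy=10.374 → t=2.075, apex=5.381, x_land=63.162, impact vy=-10.374
  bounce: vy ← 0.67·10.374 = 6.951
Arc 4: start y=0.000, vy=6.951 → t=1.390, apex=2.416, x_land=72.949, impact vy=-6.951
  bounce: vy ← 0.67·6.951 = 4.657
Arc 5: start y=0.000, vy=4.657 → t=0.931, apex=1.084, x_land=79.506, impact vy=-4.657
  bounce: vy ← 0.67·4.657 = 3.120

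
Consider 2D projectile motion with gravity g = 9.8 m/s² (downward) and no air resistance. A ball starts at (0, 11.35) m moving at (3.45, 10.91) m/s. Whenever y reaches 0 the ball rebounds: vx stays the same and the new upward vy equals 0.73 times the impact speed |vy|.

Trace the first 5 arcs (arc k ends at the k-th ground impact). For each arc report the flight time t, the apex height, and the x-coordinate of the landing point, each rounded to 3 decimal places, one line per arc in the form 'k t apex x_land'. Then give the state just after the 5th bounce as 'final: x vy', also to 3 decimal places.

1 2.999 17.423 10.346
2 2.753 9.285 19.844
3 2.010 4.948 26.778
4 1.467 2.637 31.839
5 1.071 1.405 35.534
final: 35.534 3.831

Arc 1: start y=11.350, vy=10.910 → t=2.999, apex=17.423, x_land=10.346, impact vy=-18.479
  bounce: vy ← 0.73·18.479 = 13.490
Arc 2: start y=0.000, vy=13.490 → t=2.753, apex=9.285, x_land=19.844, impact vy=-13.490
  bounce: vy ← 0.73·13.490 = 9.848
Arc 3: start y=0.000, vy=9.848 → t=2.010, apex=4.948, x_land=26.778, impact vy=-9.848
  bounce: vy ← 0.73·9.848 = 7.189
Arc 4: start y=0.000, vy=7.189 → t=1.467, apex=2.637, x_land=31.839, impact vy=-7.189
  bounce: vy ← 0.73·7.189 = 5.248
Arc 5: start y=0.000, vy=5.248 → t=1.071, apex=1.405, x_land=35.534, impact vy=-5.248
  bounce: vy ← 0.73·5.248 = 3.831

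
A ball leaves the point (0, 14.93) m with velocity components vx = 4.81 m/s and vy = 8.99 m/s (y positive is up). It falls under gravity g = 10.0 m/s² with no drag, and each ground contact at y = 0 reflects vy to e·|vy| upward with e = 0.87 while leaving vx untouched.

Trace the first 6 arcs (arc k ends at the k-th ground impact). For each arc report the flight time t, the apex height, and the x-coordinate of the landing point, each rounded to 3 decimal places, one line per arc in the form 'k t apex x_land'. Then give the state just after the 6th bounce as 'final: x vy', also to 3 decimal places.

Arc 1: start y=14.930, vy=8.990 → t=2.847, apex=18.971, x_land=13.693, impact vy=-19.479
  bounce: vy ← 0.87·19.479 = 16.946
Arc 2: start y=0.000, vy=16.946 → t=3.389, apex=14.359, x_land=29.996, impact vy=-16.946
  bounce: vy ← 0.87·16.946 = 14.743
Arc 3: start y=0.000, vy=14.743 → t=2.949, apex=10.868, x_land=44.179, impact vy=-14.743
  bounce: vy ← 0.87·14.743 = 12.827
Arc 4: start y=0.000, vy=12.827 → t=2.565, apex=8.226, x_land=56.519, impact vy=-12.827
  bounce: vy ← 0.87·12.827 = 11.159
Arc 5: start y=0.000, vy=11.159 → t=2.232, apex=6.227, x_land=67.254, impact vy=-11.159
  bounce: vy ← 0.87·11.159 = 9.709
Arc 6: start y=0.000, vy=9.709 → t=1.942, apex=4.713, x_land=76.593, impact vy=-9.709
  bounce: vy ← 0.87·9.709 = 8.446

1 2.847 18.971 13.693
2 3.389 14.359 29.996
3 2.949 10.868 44.179
4 2.565 8.226 56.519
5 2.232 6.227 67.254
6 1.942 4.713 76.593
final: 76.593 8.446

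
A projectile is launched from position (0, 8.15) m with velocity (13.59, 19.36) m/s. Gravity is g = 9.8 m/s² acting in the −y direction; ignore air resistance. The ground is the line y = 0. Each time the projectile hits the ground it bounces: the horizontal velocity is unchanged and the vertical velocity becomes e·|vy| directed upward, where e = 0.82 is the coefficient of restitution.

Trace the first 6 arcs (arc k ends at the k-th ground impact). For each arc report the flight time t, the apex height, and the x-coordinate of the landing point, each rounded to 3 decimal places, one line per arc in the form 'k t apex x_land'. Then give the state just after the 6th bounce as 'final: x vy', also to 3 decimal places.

Arc 1: start y=8.150, vy=19.360 → t=4.335, apex=27.273, x_land=58.909, impact vy=-23.120
  bounce: vy ← 0.82·23.120 = 18.959
Arc 2: start y=0.000, vy=18.959 → t=3.869, apex=18.338, x_land=111.490, impact vy=-18.959
  bounce: vy ← 0.82·18.959 = 15.546
Arc 3: start y=0.000, vy=15.546 → t=3.173, apex=12.331, x_land=154.607, impact vy=-15.546
  bounce: vy ← 0.82·15.546 = 12.748
Arc 4: start y=0.000, vy=12.748 → t=2.602, apex=8.291, x_land=189.963, impact vy=-12.748
  bounce: vy ← 0.82·12.748 = 10.453
Arc 5: start y=0.000, vy=10.453 → t=2.133, apex=5.575, x_land=218.954, impact vy=-10.453
  bounce: vy ← 0.82·10.453 = 8.572
Arc 6: start y=0.000, vy=8.572 → t=1.749, apex=3.749, x_land=242.727, impact vy=-8.572
  bounce: vy ← 0.82·8.572 = 7.029

1 4.335 27.273 58.909
2 3.869 18.338 111.490
3 3.173 12.331 154.607
4 2.602 8.291 189.963
5 2.133 5.575 218.954
6 1.749 3.749 242.727
final: 242.727 7.029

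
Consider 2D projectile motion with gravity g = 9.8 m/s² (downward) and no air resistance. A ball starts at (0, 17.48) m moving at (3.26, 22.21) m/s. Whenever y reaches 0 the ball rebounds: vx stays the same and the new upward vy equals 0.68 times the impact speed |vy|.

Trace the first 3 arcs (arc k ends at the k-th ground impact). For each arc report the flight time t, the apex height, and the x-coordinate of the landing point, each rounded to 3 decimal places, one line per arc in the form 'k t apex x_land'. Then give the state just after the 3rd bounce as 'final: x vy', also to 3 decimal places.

1 5.217 42.648 17.006
2 4.012 19.720 30.086
3 2.728 9.119 38.980
final: 38.980 9.091

Arc 1: start y=17.480, vy=22.210 → t=5.217, apex=42.648, x_land=17.006, impact vy=-28.912
  bounce: vy ← 0.68·28.912 = 19.660
Arc 2: start y=0.000, vy=19.660 → t=4.012, apex=19.720, x_land=30.086, impact vy=-19.660
  bounce: vy ← 0.68·19.660 = 13.369
Arc 3: start y=0.000, vy=13.369 → t=2.728, apex=9.119, x_land=38.980, impact vy=-13.369
  bounce: vy ← 0.68·13.369 = 9.091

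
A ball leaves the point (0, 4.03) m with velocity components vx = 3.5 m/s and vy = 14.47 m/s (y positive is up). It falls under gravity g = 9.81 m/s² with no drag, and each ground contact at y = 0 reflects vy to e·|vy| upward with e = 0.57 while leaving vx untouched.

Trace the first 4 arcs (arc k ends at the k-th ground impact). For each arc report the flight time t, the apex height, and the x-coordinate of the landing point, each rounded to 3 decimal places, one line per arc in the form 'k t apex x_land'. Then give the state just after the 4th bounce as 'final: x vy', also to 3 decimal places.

Arc 1: start y=4.030, vy=14.470 → t=3.206, apex=14.702, x_land=11.222, impact vy=-16.984
  bounce: vy ← 0.57·16.984 = 9.681
Arc 2: start y=0.000, vy=9.681 → t=1.974, apex=4.777, x_land=18.130, impact vy=-9.681
  bounce: vy ← 0.57·9.681 = 5.518
Arc 3: start y=0.000, vy=5.518 → t=1.125, apex=1.552, x_land=22.067, impact vy=-5.518
  bounce: vy ← 0.57·5.518 = 3.145
Arc 4: start y=0.000, vy=3.145 → t=0.641, apex=0.504, x_land=24.312, impact vy=-3.145
  bounce: vy ← 0.57·3.145 = 1.793

1 3.206 14.702 11.222
2 1.974 4.777 18.130
3 1.125 1.552 22.067
4 0.641 0.504 24.312
final: 24.312 1.793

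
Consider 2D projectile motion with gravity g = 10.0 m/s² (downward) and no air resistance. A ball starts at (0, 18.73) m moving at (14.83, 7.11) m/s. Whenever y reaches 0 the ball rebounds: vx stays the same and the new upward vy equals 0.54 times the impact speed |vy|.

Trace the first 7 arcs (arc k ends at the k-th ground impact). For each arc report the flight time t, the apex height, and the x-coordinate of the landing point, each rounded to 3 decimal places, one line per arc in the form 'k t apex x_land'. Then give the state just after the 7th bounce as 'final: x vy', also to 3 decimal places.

Arc 1: start y=18.730, vy=7.110 → t=2.773, apex=21.258, x_land=41.122, impact vy=-20.619
  bounce: vy ← 0.54·20.619 = 11.134
Arc 2: start y=0.000, vy=11.134 → t=2.227, apex=6.199, x_land=74.147, impact vy=-11.134
  bounce: vy ← 0.54·11.134 = 6.013
Arc 3: start y=0.000, vy=6.013 → t=1.203, apex=1.808, x_land=91.980, impact vy=-6.013
  bounce: vy ← 0.54·6.013 = 3.247
Arc 4: start y=0.000, vy=3.247 → t=0.649, apex=0.527, x_land=101.610, impact vy=-3.247
  bounce: vy ← 0.54·3.247 = 1.753
Arc 5: start y=0.000, vy=1.753 → t=0.351, apex=0.154, x_land=106.810, impact vy=-1.753
  bounce: vy ← 0.54·1.753 = 0.947
Arc 6: start y=0.000, vy=0.947 → t=0.189, apex=0.045, x_land=109.618, impact vy=-0.947
  bounce: vy ← 0.54·0.947 = 0.511
Arc 7: start y=0.000, vy=0.511 → t=0.102, apex=0.013, x_land=111.135, impact vy=-0.511
  bounce: vy ← 0.54·0.511 = 0.276

1 2.773 21.258 41.122
2 2.227 6.199 74.147
3 1.203 1.808 91.980
4 0.649 0.527 101.610
5 0.351 0.154 106.810
6 0.189 0.045 109.618
7 0.102 0.013 111.135
final: 111.135 0.276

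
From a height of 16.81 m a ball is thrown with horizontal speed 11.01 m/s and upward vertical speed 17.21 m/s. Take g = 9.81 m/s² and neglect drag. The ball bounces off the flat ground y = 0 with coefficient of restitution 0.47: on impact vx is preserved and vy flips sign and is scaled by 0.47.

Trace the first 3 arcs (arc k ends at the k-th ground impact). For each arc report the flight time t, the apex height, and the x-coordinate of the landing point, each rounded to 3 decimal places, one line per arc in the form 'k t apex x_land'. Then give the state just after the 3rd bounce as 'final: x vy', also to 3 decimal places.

1 4.305 31.906 47.396
2 2.397 7.048 73.791
3 1.127 1.557 86.197
final: 86.197 2.598

Arc 1: start y=16.810, vy=17.210 → t=4.305, apex=31.906, x_land=47.396, impact vy=-25.020
  bounce: vy ← 0.47·25.020 = 11.759
Arc 2: start y=0.000, vy=11.759 → t=2.397, apex=7.048, x_land=73.791, impact vy=-11.759
  bounce: vy ← 0.47·11.759 = 5.527
Arc 3: start y=0.000, vy=5.527 → t=1.127, apex=1.557, x_land=86.197, impact vy=-5.527
  bounce: vy ← 0.47·5.527 = 2.598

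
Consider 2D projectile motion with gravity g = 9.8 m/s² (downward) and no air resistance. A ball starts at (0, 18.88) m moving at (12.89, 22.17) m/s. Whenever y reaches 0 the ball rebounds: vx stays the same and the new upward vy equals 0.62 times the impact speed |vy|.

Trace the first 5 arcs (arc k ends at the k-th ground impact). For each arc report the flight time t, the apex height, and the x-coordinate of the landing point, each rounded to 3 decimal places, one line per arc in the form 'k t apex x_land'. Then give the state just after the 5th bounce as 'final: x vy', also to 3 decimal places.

Arc 1: start y=18.880, vy=22.170 → t=5.257, apex=43.957, x_land=67.768, impact vy=-29.352
  bounce: vy ← 0.62·29.352 = 18.198
Arc 2: start y=0.000, vy=18.198 → t=3.714, apex=16.897, x_land=115.641, impact vy=-18.198
  bounce: vy ← 0.62·18.198 = 11.283
Arc 3: start y=0.000, vy=11.283 → t=2.303, apex=6.495, x_land=145.322, impact vy=-11.283
  bounce: vy ← 0.62·11.283 = 6.995
Arc 4: start y=0.000, vy=6.995 → t=1.428, apex=2.497, x_land=163.724, impact vy=-6.995
  bounce: vy ← 0.62·6.995 = 4.337
Arc 5: start y=0.000, vy=4.337 → t=0.885, apex=0.960, x_land=175.134, impact vy=-4.337
  bounce: vy ← 0.62·4.337 = 2.689

1 5.257 43.957 67.768
2 3.714 16.897 115.641
3 2.303 6.495 145.322
4 1.428 2.497 163.724
5 0.885 0.960 175.134
final: 175.134 2.689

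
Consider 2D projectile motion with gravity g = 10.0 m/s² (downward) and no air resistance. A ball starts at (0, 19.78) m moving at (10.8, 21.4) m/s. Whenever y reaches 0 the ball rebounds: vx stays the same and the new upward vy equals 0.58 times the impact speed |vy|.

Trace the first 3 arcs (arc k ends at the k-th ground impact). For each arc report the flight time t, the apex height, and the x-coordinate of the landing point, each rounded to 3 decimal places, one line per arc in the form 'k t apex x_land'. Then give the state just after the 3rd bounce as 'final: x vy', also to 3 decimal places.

Arc 1: start y=19.780, vy=21.400 → t=5.062, apex=42.678, x_land=54.665, impact vy=-29.216
  bounce: vy ← 0.58·29.216 = 16.945
Arc 2: start y=0.000, vy=16.945 → t=3.389, apex=14.357, x_land=91.266, impact vy=-16.945
  bounce: vy ← 0.58·16.945 = 9.828
Arc 3: start y=0.000, vy=9.828 → t=1.966, apex=4.830, x_land=112.495, impact vy=-9.828
  bounce: vy ← 0.58·9.828 = 5.700

1 5.062 42.678 54.665
2 3.389 14.357 91.266
3 1.966 4.830 112.495
final: 112.495 5.700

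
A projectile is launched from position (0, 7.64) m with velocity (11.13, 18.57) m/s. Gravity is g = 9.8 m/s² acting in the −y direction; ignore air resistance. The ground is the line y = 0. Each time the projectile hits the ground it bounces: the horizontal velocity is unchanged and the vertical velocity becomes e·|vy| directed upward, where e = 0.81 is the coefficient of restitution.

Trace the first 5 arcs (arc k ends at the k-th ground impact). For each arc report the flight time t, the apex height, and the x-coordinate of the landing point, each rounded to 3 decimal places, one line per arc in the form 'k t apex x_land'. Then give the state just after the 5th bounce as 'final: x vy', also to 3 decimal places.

Arc 1: start y=7.640, vy=18.570 → t=4.164, apex=25.234, x_land=46.348, impact vy=-22.239
  bounce: vy ← 0.81·22.239 = 18.014
Arc 2: start y=0.000, vy=18.014 → t=3.676, apex=16.556, x_land=87.265, impact vy=-18.014
  bounce: vy ← 0.81·18.014 = 14.591
Arc 3: start y=0.000, vy=14.591 → t=2.978, apex=10.862, x_land=120.408, impact vy=-14.591
  bounce: vy ← 0.81·14.591 = 11.819
Arc 4: start y=0.000, vy=11.819 → t=2.412, apex=7.127, x_land=147.254, impact vy=-11.819
  bounce: vy ← 0.81·11.819 = 9.573
Arc 5: start y=0.000, vy=9.573 → t=1.954, apex=4.676, x_land=168.999, impact vy=-9.573
  bounce: vy ← 0.81·9.573 = 7.754

1 4.164 25.234 46.348
2 3.676 16.556 87.265
3 2.978 10.862 120.408
4 2.412 7.127 147.254
5 1.954 4.676 168.999
final: 168.999 7.754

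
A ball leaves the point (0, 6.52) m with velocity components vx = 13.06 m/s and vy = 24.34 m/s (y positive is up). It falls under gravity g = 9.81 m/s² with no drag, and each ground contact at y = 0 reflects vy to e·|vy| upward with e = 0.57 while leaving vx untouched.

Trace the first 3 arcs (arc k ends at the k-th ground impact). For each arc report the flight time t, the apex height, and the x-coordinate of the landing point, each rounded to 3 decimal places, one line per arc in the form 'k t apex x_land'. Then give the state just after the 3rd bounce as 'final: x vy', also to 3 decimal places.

Arc 1: start y=6.520, vy=24.340 → t=5.217, apex=36.715, x_land=68.135, impact vy=-26.839
  bounce: vy ← 0.57·26.839 = 15.299
Arc 2: start y=0.000, vy=15.299 → t=3.119, apex=11.929, x_land=108.869, impact vy=-15.299
  bounce: vy ← 0.57·15.299 = 8.720
Arc 3: start y=0.000, vy=8.720 → t=1.778, apex=3.876, x_land=132.087, impact vy=-8.720
  bounce: vy ← 0.57·8.720 = 4.970

1 5.217 36.715 68.135
2 3.119 11.929 108.869
3 1.778 3.876 132.087
final: 132.087 4.970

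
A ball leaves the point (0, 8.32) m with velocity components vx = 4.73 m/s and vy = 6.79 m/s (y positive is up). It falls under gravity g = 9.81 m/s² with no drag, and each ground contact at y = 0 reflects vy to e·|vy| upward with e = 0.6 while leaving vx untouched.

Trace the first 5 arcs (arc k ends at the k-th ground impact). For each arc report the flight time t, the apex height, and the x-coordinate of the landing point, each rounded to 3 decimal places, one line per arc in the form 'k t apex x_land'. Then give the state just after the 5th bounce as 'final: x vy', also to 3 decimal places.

1 2.167 10.670 10.250
2 1.770 3.841 18.622
3 1.062 1.383 23.644
4 0.637 0.498 26.658
5 0.382 0.179 28.466
final: 28.466 1.125

Arc 1: start y=8.320, vy=6.790 → t=2.167, apex=10.670, x_land=10.250, impact vy=-14.469
  bounce: vy ← 0.6·14.469 = 8.681
Arc 2: start y=0.000, vy=8.681 → t=1.770, apex=3.841, x_land=18.622, impact vy=-8.681
  bounce: vy ← 0.6·8.681 = 5.209
Arc 3: start y=0.000, vy=5.209 → t=1.062, apex=1.383, x_land=23.644, impact vy=-5.209
  bounce: vy ← 0.6·5.209 = 3.125
Arc 4: start y=0.000, vy=3.125 → t=0.637, apex=0.498, x_land=26.658, impact vy=-3.125
  bounce: vy ← 0.6·3.125 = 1.875
Arc 5: start y=0.000, vy=1.875 → t=0.382, apex=0.179, x_land=28.466, impact vy=-1.875
  bounce: vy ← 0.6·1.875 = 1.125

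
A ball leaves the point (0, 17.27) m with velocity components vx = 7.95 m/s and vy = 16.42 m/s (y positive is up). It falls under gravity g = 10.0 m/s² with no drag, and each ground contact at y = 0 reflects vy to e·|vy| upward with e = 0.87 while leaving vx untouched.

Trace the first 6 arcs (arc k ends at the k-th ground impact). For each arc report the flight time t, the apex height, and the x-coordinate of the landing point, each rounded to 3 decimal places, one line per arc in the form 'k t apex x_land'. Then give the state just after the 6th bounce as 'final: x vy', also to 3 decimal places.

1 4.122 30.751 32.770
2 4.315 23.275 67.075
3 3.754 17.617 96.920
4 3.266 13.334 122.886
5 2.842 10.093 145.476
6 2.472 7.639 165.129
final: 165.129 10.754

Arc 1: start y=17.270, vy=16.420 → t=4.122, apex=30.751, x_land=32.770, impact vy=-24.800
  bounce: vy ← 0.87·24.800 = 21.576
Arc 2: start y=0.000, vy=21.576 → t=4.315, apex=23.275, x_land=67.075, impact vy=-21.576
  bounce: vy ← 0.87·21.576 = 18.771
Arc 3: start y=0.000, vy=18.771 → t=3.754, apex=17.617, x_land=96.920, impact vy=-18.771
  bounce: vy ← 0.87·18.771 = 16.331
Arc 4: start y=0.000, vy=16.331 → t=3.266, apex=13.334, x_land=122.886, impact vy=-16.331
  bounce: vy ← 0.87·16.331 = 14.208
Arc 5: start y=0.000, vy=14.208 → t=2.842, apex=10.093, x_land=145.476, impact vy=-14.208
  bounce: vy ← 0.87·14.208 = 12.361
Arc 6: start y=0.000, vy=12.361 → t=2.472, apex=7.639, x_land=165.129, impact vy=-12.361
  bounce: vy ← 0.87·12.361 = 10.754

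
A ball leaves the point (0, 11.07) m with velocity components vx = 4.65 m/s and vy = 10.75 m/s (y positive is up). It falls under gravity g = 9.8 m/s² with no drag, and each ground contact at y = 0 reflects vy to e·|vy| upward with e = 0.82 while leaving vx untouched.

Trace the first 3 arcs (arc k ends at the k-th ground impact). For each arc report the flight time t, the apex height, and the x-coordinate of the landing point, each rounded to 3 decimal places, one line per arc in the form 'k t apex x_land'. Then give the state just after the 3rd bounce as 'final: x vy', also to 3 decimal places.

1 2.958 16.966 13.753
2 3.052 11.408 27.944
3 2.502 7.671 39.580
final: 39.580 10.054

Arc 1: start y=11.070, vy=10.750 → t=2.958, apex=16.966, x_land=13.753, impact vy=-18.236
  bounce: vy ← 0.82·18.236 = 14.953
Arc 2: start y=0.000, vy=14.953 → t=3.052, apex=11.408, x_land=27.944, impact vy=-14.953
  bounce: vy ← 0.82·14.953 = 12.262
Arc 3: start y=0.000, vy=12.262 → t=2.502, apex=7.671, x_land=39.580, impact vy=-12.262
  bounce: vy ← 0.82·12.262 = 10.054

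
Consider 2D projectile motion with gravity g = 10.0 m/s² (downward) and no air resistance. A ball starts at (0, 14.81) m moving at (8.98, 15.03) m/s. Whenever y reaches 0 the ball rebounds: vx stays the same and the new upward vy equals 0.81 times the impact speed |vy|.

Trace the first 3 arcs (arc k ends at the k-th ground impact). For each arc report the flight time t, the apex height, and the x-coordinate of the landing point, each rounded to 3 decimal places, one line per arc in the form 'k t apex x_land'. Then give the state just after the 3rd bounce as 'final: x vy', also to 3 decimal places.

1 3.788 26.105 34.016
2 3.702 17.128 67.256
3 2.998 11.237 94.181
final: 94.181 12.143

Arc 1: start y=14.810, vy=15.030 → t=3.788, apex=26.105, x_land=34.016, impact vy=-22.850
  bounce: vy ← 0.81·22.850 = 18.508
Arc 2: start y=0.000, vy=18.508 → t=3.702, apex=17.128, x_land=67.256, impact vy=-18.508
  bounce: vy ← 0.81·18.508 = 14.992
Arc 3: start y=0.000, vy=14.992 → t=2.998, apex=11.237, x_land=94.181, impact vy=-14.992
  bounce: vy ← 0.81·14.992 = 12.143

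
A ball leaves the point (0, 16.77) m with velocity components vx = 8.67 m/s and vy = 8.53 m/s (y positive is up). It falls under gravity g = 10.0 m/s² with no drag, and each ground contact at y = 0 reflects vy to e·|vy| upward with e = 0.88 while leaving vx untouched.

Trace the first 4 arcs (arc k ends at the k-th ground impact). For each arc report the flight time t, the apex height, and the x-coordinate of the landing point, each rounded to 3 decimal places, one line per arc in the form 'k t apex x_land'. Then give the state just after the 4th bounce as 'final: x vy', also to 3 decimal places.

Arc 1: start y=16.770, vy=8.530 → t=2.873, apex=20.408, x_land=24.912, impact vy=-20.203
  bounce: vy ← 0.88·20.203 = 17.779
Arc 2: start y=0.000, vy=17.779 → t=3.556, apex=15.804, x_land=55.740, impact vy=-17.779
  bounce: vy ← 0.88·17.779 = 15.645
Arc 3: start y=0.000, vy=15.645 → t=3.129, apex=12.239, x_land=82.868, impact vy=-15.645
  bounce: vy ← 0.88·15.645 = 13.768
Arc 4: start y=0.000, vy=13.768 → t=2.754, apex=9.478, x_land=106.742, impact vy=-13.768
  bounce: vy ← 0.88·13.768 = 12.116

1 2.873 20.408 24.912
2 3.556 15.804 55.740
3 3.129 12.239 82.868
4 2.754 9.478 106.742
final: 106.742 12.116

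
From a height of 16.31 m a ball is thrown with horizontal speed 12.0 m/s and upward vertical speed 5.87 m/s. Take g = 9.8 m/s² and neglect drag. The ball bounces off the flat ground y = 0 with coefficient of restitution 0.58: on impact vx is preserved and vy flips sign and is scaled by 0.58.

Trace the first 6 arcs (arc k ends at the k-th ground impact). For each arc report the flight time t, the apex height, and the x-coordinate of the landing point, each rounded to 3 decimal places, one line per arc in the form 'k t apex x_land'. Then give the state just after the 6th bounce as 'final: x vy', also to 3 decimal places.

1 2.519 18.068 30.231
2 2.227 6.078 56.961
3 1.292 2.045 72.464
4 0.749 0.688 81.456
5 0.435 0.231 86.671
6 0.252 0.078 89.696
final: 89.696 0.716

Arc 1: start y=16.310, vy=5.870 → t=2.519, apex=18.068, x_land=30.231, impact vy=-18.818
  bounce: vy ← 0.58·18.818 = 10.915
Arc 2: start y=0.000, vy=10.915 → t=2.227, apex=6.078, x_land=56.961, impact vy=-10.915
  bounce: vy ← 0.58·10.915 = 6.331
Arc 3: start y=0.000, vy=6.331 → t=1.292, apex=2.045, x_land=72.464, impact vy=-6.331
  bounce: vy ← 0.58·6.331 = 3.672
Arc 4: start y=0.000, vy=3.672 → t=0.749, apex=0.688, x_land=81.456, impact vy=-3.672
  bounce: vy ← 0.58·3.672 = 2.130
Arc 5: start y=0.000, vy=2.130 → t=0.435, apex=0.231, x_land=86.671, impact vy=-2.130
  bounce: vy ← 0.58·2.130 = 1.235
Arc 6: start y=0.000, vy=1.235 → t=0.252, apex=0.078, x_land=89.696, impact vy=-1.235
  bounce: vy ← 0.58·1.235 = 0.716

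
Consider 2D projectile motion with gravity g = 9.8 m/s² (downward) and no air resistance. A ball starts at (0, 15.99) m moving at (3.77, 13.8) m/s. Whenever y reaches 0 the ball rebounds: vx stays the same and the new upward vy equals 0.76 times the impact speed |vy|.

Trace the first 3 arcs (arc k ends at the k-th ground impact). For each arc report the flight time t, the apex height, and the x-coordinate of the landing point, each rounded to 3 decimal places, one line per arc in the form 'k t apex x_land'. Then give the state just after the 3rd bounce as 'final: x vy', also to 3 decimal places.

Arc 1: start y=15.990, vy=13.800 → t=3.699, apex=25.706, x_land=13.944, impact vy=-22.446
  bounce: vy ← 0.76·22.446 = 17.059
Arc 2: start y=0.000, vy=17.059 → t=3.481, apex=14.848, x_land=27.069, impact vy=-17.059
  bounce: vy ← 0.76·17.059 = 12.965
Arc 3: start y=0.000, vy=12.965 → t=2.646, apex=8.576, x_land=37.044, impact vy=-12.965
  bounce: vy ← 0.76·12.965 = 9.853

1 3.699 25.706 13.944
2 3.481 14.848 27.069
3 2.646 8.576 37.044
final: 37.044 9.853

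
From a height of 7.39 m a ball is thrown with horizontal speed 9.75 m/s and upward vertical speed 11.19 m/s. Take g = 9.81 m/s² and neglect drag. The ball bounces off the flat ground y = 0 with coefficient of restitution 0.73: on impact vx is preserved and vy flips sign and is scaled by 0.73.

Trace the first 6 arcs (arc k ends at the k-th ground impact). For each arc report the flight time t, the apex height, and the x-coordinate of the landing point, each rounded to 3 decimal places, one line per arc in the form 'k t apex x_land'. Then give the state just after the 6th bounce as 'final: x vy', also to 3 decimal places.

1 2.816 13.772 27.459
2 2.446 7.339 51.312
3 1.786 3.911 68.724
4 1.304 2.084 81.435
5 0.952 1.111 90.714
6 0.695 0.592 97.488
final: 97.488 2.488

Arc 1: start y=7.390, vy=11.190 → t=2.816, apex=13.772, x_land=27.459, impact vy=-16.438
  bounce: vy ← 0.73·16.438 = 12.000
Arc 2: start y=0.000, vy=12.000 → t=2.446, apex=7.339, x_land=51.312, impact vy=-12.000
  bounce: vy ← 0.73·12.000 = 8.760
Arc 3: start y=0.000, vy=8.760 → t=1.786, apex=3.911, x_land=68.724, impact vy=-8.760
  bounce: vy ← 0.73·8.760 = 6.395
Arc 4: start y=0.000, vy=6.395 → t=1.304, apex=2.084, x_land=81.435, impact vy=-6.395
  bounce: vy ← 0.73·6.395 = 4.668
Arc 5: start y=0.000, vy=4.668 → t=0.952, apex=1.111, x_land=90.714, impact vy=-4.668
  bounce: vy ← 0.73·4.668 = 3.408
Arc 6: start y=0.000, vy=3.408 → t=0.695, apex=0.592, x_land=97.488, impact vy=-3.408
  bounce: vy ← 0.73·3.408 = 2.488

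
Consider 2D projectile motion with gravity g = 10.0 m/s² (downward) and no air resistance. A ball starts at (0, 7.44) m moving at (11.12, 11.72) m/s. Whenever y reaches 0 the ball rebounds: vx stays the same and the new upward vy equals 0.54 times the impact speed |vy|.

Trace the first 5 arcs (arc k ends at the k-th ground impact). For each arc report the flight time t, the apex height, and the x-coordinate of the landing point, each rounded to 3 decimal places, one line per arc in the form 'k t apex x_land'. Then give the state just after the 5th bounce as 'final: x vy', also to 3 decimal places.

Arc 1: start y=7.440, vy=11.720 → t=2.864, apex=14.308, x_land=31.843, impact vy=-16.916
  bounce: vy ← 0.54·16.916 = 9.135
Arc 2: start y=0.000, vy=9.135 → t=1.827, apex=4.172, x_land=52.159, impact vy=-9.135
  bounce: vy ← 0.54·9.135 = 4.933
Arc 3: start y=0.000, vy=4.933 → t=0.987, apex=1.217, x_land=63.130, impact vy=-4.933
  bounce: vy ← 0.54·4.933 = 2.664
Arc 4: start y=0.000, vy=2.664 → t=0.533, apex=0.355, x_land=69.054, impact vy=-2.664
  bounce: vy ← 0.54·2.664 = 1.438
Arc 5: start y=0.000, vy=1.438 → t=0.288, apex=0.103, x_land=72.253, impact vy=-1.438
  bounce: vy ← 0.54·1.438 = 0.777

1 2.864 14.308 31.843
2 1.827 4.172 52.159
3 0.987 1.217 63.130
4 0.533 0.355 69.054
5 0.288 0.103 72.253
final: 72.253 0.777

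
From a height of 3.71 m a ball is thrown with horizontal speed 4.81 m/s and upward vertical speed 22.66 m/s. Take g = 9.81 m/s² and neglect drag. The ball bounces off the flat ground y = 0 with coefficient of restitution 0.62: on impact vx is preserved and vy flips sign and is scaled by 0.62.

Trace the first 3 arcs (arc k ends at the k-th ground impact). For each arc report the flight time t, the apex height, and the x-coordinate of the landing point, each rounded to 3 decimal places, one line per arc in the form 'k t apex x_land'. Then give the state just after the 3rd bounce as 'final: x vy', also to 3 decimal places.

Arc 1: start y=3.710, vy=22.660 → t=4.778, apex=29.881, x_land=22.983, impact vy=-24.213
  bounce: vy ← 0.62·24.213 = 15.012
Arc 2: start y=0.000, vy=15.012 → t=3.061, apex=11.486, x_land=37.704, impact vy=-15.012
  bounce: vy ← 0.62·15.012 = 9.307
Arc 3: start y=0.000, vy=9.307 → t=1.898, apex=4.415, x_land=46.831, impact vy=-9.307
  bounce: vy ← 0.62·9.307 = 5.771

1 4.778 29.881 22.983
2 3.061 11.486 37.704
3 1.898 4.415 46.831
final: 46.831 5.771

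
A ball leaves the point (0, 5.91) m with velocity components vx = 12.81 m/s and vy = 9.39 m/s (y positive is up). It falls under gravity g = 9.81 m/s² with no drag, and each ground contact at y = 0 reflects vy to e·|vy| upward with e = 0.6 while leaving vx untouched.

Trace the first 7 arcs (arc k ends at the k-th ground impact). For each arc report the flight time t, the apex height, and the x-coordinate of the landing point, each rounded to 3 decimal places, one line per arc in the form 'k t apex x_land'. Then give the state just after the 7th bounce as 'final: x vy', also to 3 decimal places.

Arc 1: start y=5.910, vy=9.390 → t=2.414, apex=10.404, x_land=30.918, impact vy=-14.287
  bounce: vy ← 0.6·14.287 = 8.572
Arc 2: start y=0.000, vy=8.572 → t=1.748, apex=3.745, x_land=53.306, impact vy=-8.572
  bounce: vy ← 0.6·8.572 = 5.143
Arc 3: start y=0.000, vy=5.143 → t=1.049, apex=1.348, x_land=66.738, impact vy=-5.143
  bounce: vy ← 0.6·5.143 = 3.086
Arc 4: start y=0.000, vy=3.086 → t=0.629, apex=0.485, x_land=74.798, impact vy=-3.086
  bounce: vy ← 0.6·3.086 = 1.852
Arc 5: start y=0.000, vy=1.852 → t=0.377, apex=0.175, x_land=79.634, impact vy=-1.852
  bounce: vy ← 0.6·1.852 = 1.111
Arc 6: start y=0.000, vy=1.111 → t=0.226, apex=0.063, x_land=82.535, impact vy=-1.111
  bounce: vy ← 0.6·1.111 = 0.667
Arc 7: start y=0.000, vy=0.667 → t=0.136, apex=0.023, x_land=84.276, impact vy=-0.667
  bounce: vy ← 0.6·0.667 = 0.400

1 2.414 10.404 30.918
2 1.748 3.745 53.306
3 1.049 1.348 66.738
4 0.629 0.485 74.798
5 0.377 0.175 79.634
6 0.226 0.063 82.535
7 0.136 0.023 84.276
final: 84.276 0.400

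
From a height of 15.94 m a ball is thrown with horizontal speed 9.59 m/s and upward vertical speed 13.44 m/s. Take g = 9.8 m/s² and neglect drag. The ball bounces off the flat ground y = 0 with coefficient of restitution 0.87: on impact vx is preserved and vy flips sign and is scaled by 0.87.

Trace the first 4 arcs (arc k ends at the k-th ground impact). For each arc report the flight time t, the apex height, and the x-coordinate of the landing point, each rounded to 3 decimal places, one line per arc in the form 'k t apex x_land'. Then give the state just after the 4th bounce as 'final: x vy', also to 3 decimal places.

1 3.637 25.156 34.881
2 3.943 19.041 72.690
3 3.430 14.412 105.583
4 2.984 10.908 134.200
final: 134.200 12.721

Arc 1: start y=15.940, vy=13.440 → t=3.637, apex=25.156, x_land=34.881, impact vy=-22.205
  bounce: vy ← 0.87·22.205 = 19.318
Arc 2: start y=0.000, vy=19.318 → t=3.943, apex=19.041, x_land=72.690, impact vy=-19.318
  bounce: vy ← 0.87·19.318 = 16.807
Arc 3: start y=0.000, vy=16.807 → t=3.430, apex=14.412, x_land=105.583, impact vy=-16.807
  bounce: vy ← 0.87·16.807 = 14.622
Arc 4: start y=0.000, vy=14.622 → t=2.984, apex=10.908, x_land=134.200, impact vy=-14.622
  bounce: vy ← 0.87·14.622 = 12.721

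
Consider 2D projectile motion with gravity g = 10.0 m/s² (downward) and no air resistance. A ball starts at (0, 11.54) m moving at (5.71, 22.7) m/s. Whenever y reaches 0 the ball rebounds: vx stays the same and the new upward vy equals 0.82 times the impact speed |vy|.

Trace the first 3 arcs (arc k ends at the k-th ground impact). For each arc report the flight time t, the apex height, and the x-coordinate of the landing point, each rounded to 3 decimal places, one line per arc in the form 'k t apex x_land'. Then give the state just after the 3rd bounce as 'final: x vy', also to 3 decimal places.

Arc 1: start y=11.540, vy=22.700 → t=5.001, apex=37.304, x_land=28.558, impact vy=-27.315
  bounce: vy ← 0.82·27.315 = 22.398
Arc 2: start y=0.000, vy=22.398 → t=4.480, apex=25.084, x_land=54.137, impact vy=-22.398
  bounce: vy ← 0.82·22.398 = 18.366
Arc 3: start y=0.000, vy=18.366 → t=3.673, apex=16.866, x_land=75.111, impact vy=-18.366
  bounce: vy ← 0.82·18.366 = 15.060

1 5.001 37.304 28.558
2 4.480 25.084 54.137
3 3.673 16.866 75.111
final: 75.111 15.060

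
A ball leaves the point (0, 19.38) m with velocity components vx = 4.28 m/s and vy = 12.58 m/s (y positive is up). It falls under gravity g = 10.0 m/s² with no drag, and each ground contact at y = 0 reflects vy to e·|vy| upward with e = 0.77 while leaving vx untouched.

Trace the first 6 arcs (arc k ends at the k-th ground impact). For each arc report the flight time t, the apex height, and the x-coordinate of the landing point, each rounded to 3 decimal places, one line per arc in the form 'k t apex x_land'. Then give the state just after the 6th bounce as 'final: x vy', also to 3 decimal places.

1 3.594 27.293 15.384
2 3.598 16.182 30.783
3 2.770 9.594 42.641
4 2.133 5.688 51.771
5 1.643 3.373 58.801
6 1.265 2.000 64.215
final: 64.215 4.869

Arc 1: start y=19.380, vy=12.580 → t=3.594, apex=27.293, x_land=15.384, impact vy=-23.364
  bounce: vy ← 0.77·23.364 = 17.990
Arc 2: start y=0.000, vy=17.990 → t=3.598, apex=16.182, x_land=30.783, impact vy=-17.990
  bounce: vy ← 0.77·17.990 = 13.852
Arc 3: start y=0.000, vy=13.852 → t=2.770, apex=9.594, x_land=42.641, impact vy=-13.852
  bounce: vy ← 0.77·13.852 = 10.666
Arc 4: start y=0.000, vy=10.666 → t=2.133, apex=5.688, x_land=51.771, impact vy=-10.666
  bounce: vy ← 0.77·10.666 = 8.213
Arc 5: start y=0.000, vy=8.213 → t=1.643, apex=3.373, x_land=58.801, impact vy=-8.213
  bounce: vy ← 0.77·8.213 = 6.324
Arc 6: start y=0.000, vy=6.324 → t=1.265, apex=2.000, x_land=64.215, impact vy=-6.324
  bounce: vy ← 0.77·6.324 = 4.869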